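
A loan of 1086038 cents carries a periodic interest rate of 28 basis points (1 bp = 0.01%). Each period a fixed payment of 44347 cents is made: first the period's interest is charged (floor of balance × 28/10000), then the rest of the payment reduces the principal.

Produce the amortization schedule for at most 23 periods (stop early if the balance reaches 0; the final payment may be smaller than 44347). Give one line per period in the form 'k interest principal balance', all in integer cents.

1 3040 41307 1044731
2 2925 41422 1003309
3 2809 41538 961771
4 2692 41655 920116
5 2576 41771 878345
6 2459 41888 836457
7 2342 42005 794452
8 2224 42123 752329
9 2106 42241 710088
10 1988 42359 667729
11 1869 42478 625251
12 1750 42597 582654
13 1631 42716 539938
14 1511 42836 497102
15 1391 42956 454146
16 1271 43076 411070
17 1150 43197 367873
18 1030 43317 324556
19 908 43439 281117
20 787 43560 237557
21 665 43682 193875
22 542 43805 150070
23 420 43927 106143

1. interest=⌊1086038·28/10000⌋=3040; principal=44347-3040=41307; balance=1086038-41307=1044731
2. interest=⌊1044731·28/10000⌋=2925; principal=44347-2925=41422; balance=1044731-41422=1003309
3. interest=⌊1003309·28/10000⌋=2809; principal=44347-2809=41538; balance=1003309-41538=961771
4. interest=⌊961771·28/10000⌋=2692; principal=44347-2692=41655; balance=961771-41655=920116
5. interest=⌊920116·28/10000⌋=2576; principal=44347-2576=41771; balance=920116-41771=878345
6. interest=⌊878345·28/10000⌋=2459; principal=44347-2459=41888; balance=878345-41888=836457
7. interest=⌊836457·28/10000⌋=2342; principal=44347-2342=42005; balance=836457-42005=794452
8. interest=⌊794452·28/10000⌋=2224; principal=44347-2224=42123; balance=794452-42123=752329
9. interest=⌊752329·28/10000⌋=2106; principal=44347-2106=42241; balance=752329-42241=710088
10. interest=⌊710088·28/10000⌋=1988; principal=44347-1988=42359; balance=710088-42359=667729
11. interest=⌊667729·28/10000⌋=1869; principal=44347-1869=42478; balance=667729-42478=625251
12. interest=⌊625251·28/10000⌋=1750; principal=44347-1750=42597; balance=625251-42597=582654
13. interest=⌊582654·28/10000⌋=1631; principal=44347-1631=42716; balance=582654-42716=539938
14. interest=⌊539938·28/10000⌋=1511; principal=44347-1511=42836; balance=539938-42836=497102
15. interest=⌊497102·28/10000⌋=1391; principal=44347-1391=42956; balance=497102-42956=454146
16. interest=⌊454146·28/10000⌋=1271; principal=44347-1271=43076; balance=454146-43076=411070
17. interest=⌊411070·28/10000⌋=1150; principal=44347-1150=43197; balance=411070-43197=367873
18. interest=⌊367873·28/10000⌋=1030; principal=44347-1030=43317; balance=367873-43317=324556
19. interest=⌊324556·28/10000⌋=908; principal=44347-908=43439; balance=324556-43439=281117
20. interest=⌊281117·28/10000⌋=787; principal=44347-787=43560; balance=281117-43560=237557
21. interest=⌊237557·28/10000⌋=665; principal=44347-665=43682; balance=237557-43682=193875
22. interest=⌊193875·28/10000⌋=542; principal=44347-542=43805; balance=193875-43805=150070
23. interest=⌊150070·28/10000⌋=420; principal=44347-420=43927; balance=150070-43927=106143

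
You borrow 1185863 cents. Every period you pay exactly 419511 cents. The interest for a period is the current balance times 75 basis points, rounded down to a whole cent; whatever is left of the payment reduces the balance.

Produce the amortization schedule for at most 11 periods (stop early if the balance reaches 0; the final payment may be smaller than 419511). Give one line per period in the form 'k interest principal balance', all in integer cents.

1. interest=⌊1185863·75/10000⌋=8893; principal=419511-8893=410618; balance=1185863-410618=775245
2. interest=⌊775245·75/10000⌋=5814; principal=419511-5814=413697; balance=775245-413697=361548
3. interest=⌊361548·75/10000⌋=2711; principal=min(419511-2711,361548)=361548; balance=361548-361548=0

1 8893 410618 775245
2 5814 413697 361548
3 2711 361548 0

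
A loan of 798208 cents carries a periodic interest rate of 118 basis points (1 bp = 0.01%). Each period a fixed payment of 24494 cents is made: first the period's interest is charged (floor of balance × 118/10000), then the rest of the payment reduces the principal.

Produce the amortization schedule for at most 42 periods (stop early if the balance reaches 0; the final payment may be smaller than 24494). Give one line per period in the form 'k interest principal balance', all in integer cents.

1 9418 15076 783132
2 9240 15254 767878
3 9060 15434 752444
4 8878 15616 736828
5 8694 15800 721028
6 8508 15986 705042
7 8319 16175 688867
8 8128 16366 672501
9 7935 16559 655942
10 7740 16754 639188
11 7542 16952 622236
12 7342 17152 605084
13 7139 17355 587729
14 6935 17559 570170
15 6728 17766 552404
16 6518 17976 534428
17 6306 18188 516240
18 6091 18403 497837
19 5874 18620 479217
20 5654 18840 460377
21 5432 19062 441315
22 5207 19287 422028
23 4979 19515 402513
24 4749 19745 382768
25 4516 19978 362790
26 4280 20214 342576
27 4042 20452 322124
28 3801 20693 301431
29 3556 20938 280493
30 3309 21185 259308
31 3059 21435 237873
32 2806 21688 216185
33 2550 21944 194241
34 2292 22202 172039
35 2030 22464 149575
36 1764 22730 126845
37 1496 22998 103847
38 1225 23269 80578
39 950 23544 57034
40 673 23821 33213
41 391 24103 9110
42 107 9110 0

1. interest=⌊798208·118/10000⌋=9418; principal=24494-9418=15076; balance=798208-15076=783132
2. interest=⌊783132·118/10000⌋=9240; principal=24494-9240=15254; balance=783132-15254=767878
3. interest=⌊767878·118/10000⌋=9060; principal=24494-9060=15434; balance=767878-15434=752444
4. interest=⌊752444·118/10000⌋=8878; principal=24494-8878=15616; balance=752444-15616=736828
5. interest=⌊736828·118/10000⌋=8694; principal=24494-8694=15800; balance=736828-15800=721028
6. interest=⌊721028·118/10000⌋=8508; principal=24494-8508=15986; balance=721028-15986=705042
7. interest=⌊705042·118/10000⌋=8319; principal=24494-8319=16175; balance=705042-16175=688867
8. interest=⌊688867·118/10000⌋=8128; principal=24494-8128=16366; balance=688867-16366=672501
9. interest=⌊672501·118/10000⌋=7935; principal=24494-7935=16559; balance=672501-16559=655942
10. interest=⌊655942·118/10000⌋=7740; principal=24494-7740=16754; balance=655942-16754=639188
11. interest=⌊639188·118/10000⌋=7542; principal=24494-7542=16952; balance=639188-16952=622236
12. interest=⌊622236·118/10000⌋=7342; principal=24494-7342=17152; balance=622236-17152=605084
13. interest=⌊605084·118/10000⌋=7139; principal=24494-7139=17355; balance=605084-17355=587729
14. interest=⌊587729·118/10000⌋=6935; principal=24494-6935=17559; balance=587729-17559=570170
15. interest=⌊570170·118/10000⌋=6728; principal=24494-6728=17766; balance=570170-17766=552404
16. interest=⌊552404·118/10000⌋=6518; principal=24494-6518=17976; balance=552404-17976=534428
17. interest=⌊534428·118/10000⌋=6306; principal=24494-6306=18188; balance=534428-18188=516240
18. interest=⌊516240·118/10000⌋=6091; principal=24494-6091=18403; balance=516240-18403=497837
19. interest=⌊497837·118/10000⌋=5874; principal=24494-5874=18620; balance=497837-18620=479217
20. interest=⌊479217·118/10000⌋=5654; principal=24494-5654=18840; balance=479217-18840=460377
21. interest=⌊460377·118/10000⌋=5432; principal=24494-5432=19062; balance=460377-19062=441315
22. interest=⌊441315·118/10000⌋=5207; principal=24494-5207=19287; balance=441315-19287=422028
23. interest=⌊422028·118/10000⌋=4979; principal=24494-4979=19515; balance=422028-19515=402513
24. interest=⌊402513·118/10000⌋=4749; principal=24494-4749=19745; balance=402513-19745=382768
25. interest=⌊382768·118/10000⌋=4516; principal=24494-4516=19978; balance=382768-19978=362790
26. interest=⌊362790·118/10000⌋=4280; principal=24494-4280=20214; balance=362790-20214=342576
27. interest=⌊342576·118/10000⌋=4042; principal=24494-4042=20452; balance=342576-20452=322124
28. interest=⌊322124·118/10000⌋=3801; principal=24494-3801=20693; balance=322124-20693=301431
29. interest=⌊301431·118/10000⌋=3556; principal=24494-3556=20938; balance=301431-20938=280493
30. interest=⌊280493·118/10000⌋=3309; principal=24494-3309=21185; balance=280493-21185=259308
31. interest=⌊259308·118/10000⌋=3059; principal=24494-3059=21435; balance=259308-21435=237873
32. interest=⌊237873·118/10000⌋=2806; principal=24494-2806=21688; balance=237873-21688=216185
33. interest=⌊216185·118/10000⌋=2550; principal=24494-2550=21944; balance=216185-21944=194241
34. interest=⌊194241·118/10000⌋=2292; principal=24494-2292=22202; balance=194241-22202=172039
35. interest=⌊172039·118/10000⌋=2030; principal=24494-2030=22464; balance=172039-22464=149575
36. interest=⌊149575·118/10000⌋=1764; principal=24494-1764=22730; balance=149575-22730=126845
37. interest=⌊126845·118/10000⌋=1496; principal=24494-1496=22998; balance=126845-22998=103847
38. interest=⌊103847·118/10000⌋=1225; principal=24494-1225=23269; balance=103847-23269=80578
39. interest=⌊80578·118/10000⌋=950; principal=24494-950=23544; balance=80578-23544=57034
40. interest=⌊57034·118/10000⌋=673; principal=24494-673=23821; balance=57034-23821=33213
41. interest=⌊33213·118/10000⌋=391; principal=24494-391=24103; balance=33213-24103=9110
42. interest=⌊9110·118/10000⌋=107; principal=min(24494-107,9110)=9110; balance=9110-9110=0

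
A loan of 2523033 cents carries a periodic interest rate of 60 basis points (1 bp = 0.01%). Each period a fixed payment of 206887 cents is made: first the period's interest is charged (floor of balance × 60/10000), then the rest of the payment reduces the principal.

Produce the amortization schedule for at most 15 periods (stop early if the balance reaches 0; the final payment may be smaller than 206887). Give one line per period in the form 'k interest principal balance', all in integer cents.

1 15138 191749 2331284
2 13987 192900 2138384
3 12830 194057 1944327
4 11665 195222 1749105
5 10494 196393 1552712
6 9316 197571 1355141
7 8130 198757 1156384
8 6938 199949 956435
9 5738 201149 755286
10 4531 202356 552930
11 3317 203570 349360
12 2096 204791 144569
13 867 144569 0

1. interest=⌊2523033·60/10000⌋=15138; principal=206887-15138=191749; balance=2523033-191749=2331284
2. interest=⌊2331284·60/10000⌋=13987; principal=206887-13987=192900; balance=2331284-192900=2138384
3. interest=⌊2138384·60/10000⌋=12830; principal=206887-12830=194057; balance=2138384-194057=1944327
4. interest=⌊1944327·60/10000⌋=11665; principal=206887-11665=195222; balance=1944327-195222=1749105
5. interest=⌊1749105·60/10000⌋=10494; principal=206887-10494=196393; balance=1749105-196393=1552712
6. interest=⌊1552712·60/10000⌋=9316; principal=206887-9316=197571; balance=1552712-197571=1355141
7. interest=⌊1355141·60/10000⌋=8130; principal=206887-8130=198757; balance=1355141-198757=1156384
8. interest=⌊1156384·60/10000⌋=6938; principal=206887-6938=199949; balance=1156384-199949=956435
9. interest=⌊956435·60/10000⌋=5738; principal=206887-5738=201149; balance=956435-201149=755286
10. interest=⌊755286·60/10000⌋=4531; principal=206887-4531=202356; balance=755286-202356=552930
11. interest=⌊552930·60/10000⌋=3317; principal=206887-3317=203570; balance=552930-203570=349360
12. interest=⌊349360·60/10000⌋=2096; principal=206887-2096=204791; balance=349360-204791=144569
13. interest=⌊144569·60/10000⌋=867; principal=min(206887-867,144569)=144569; balance=144569-144569=0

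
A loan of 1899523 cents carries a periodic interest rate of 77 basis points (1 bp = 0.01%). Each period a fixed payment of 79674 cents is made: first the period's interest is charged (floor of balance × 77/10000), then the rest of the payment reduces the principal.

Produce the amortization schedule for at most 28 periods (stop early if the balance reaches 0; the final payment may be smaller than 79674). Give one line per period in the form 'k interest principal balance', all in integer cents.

1. interest=⌊1899523·77/10000⌋=14626; principal=79674-14626=65048; balance=1899523-65048=1834475
2. interest=⌊1834475·77/10000⌋=14125; principal=79674-14125=65549; balance=1834475-65549=1768926
3. interest=⌊1768926·77/10000⌋=13620; principal=79674-13620=66054; balance=1768926-66054=1702872
4. interest=⌊1702872·77/10000⌋=13112; principal=79674-13112=66562; balance=1702872-66562=1636310
5. interest=⌊1636310·77/10000⌋=12599; principal=79674-12599=67075; balance=1636310-67075=1569235
6. interest=⌊1569235·77/10000⌋=12083; principal=79674-12083=67591; balance=1569235-67591=1501644
7. interest=⌊1501644·77/10000⌋=11562; principal=79674-11562=68112; balance=1501644-68112=1433532
8. interest=⌊1433532·77/10000⌋=11038; principal=79674-11038=68636; balance=1433532-68636=1364896
9. interest=⌊1364896·77/10000⌋=10509; principal=79674-10509=69165; balance=1364896-69165=1295731
10. interest=⌊1295731·77/10000⌋=9977; principal=79674-9977=69697; balance=1295731-69697=1226034
11. interest=⌊1226034·77/10000⌋=9440; principal=79674-9440=70234; balance=1226034-70234=1155800
12. interest=⌊1155800·77/10000⌋=8899; principal=79674-8899=70775; balance=1155800-70775=1085025
13. interest=⌊1085025·77/10000⌋=8354; principal=79674-8354=71320; balance=1085025-71320=1013705
14. interest=⌊1013705·77/10000⌋=7805; principal=79674-7805=71869; balance=1013705-71869=941836
15. interest=⌊941836·77/10000⌋=7252; principal=79674-7252=72422; balance=941836-72422=869414
16. interest=⌊869414·77/10000⌋=6694; principal=79674-6694=72980; balance=869414-72980=796434
17. interest=⌊796434·77/10000⌋=6132; principal=79674-6132=73542; balance=796434-73542=722892
18. interest=⌊722892·77/10000⌋=5566; principal=79674-5566=74108; balance=722892-74108=648784
19. interest=⌊648784·77/10000⌋=4995; principal=79674-4995=74679; balance=648784-74679=574105
20. interest=⌊574105·77/10000⌋=4420; principal=79674-4420=75254; balance=574105-75254=498851
21. interest=⌊498851·77/10000⌋=3841; principal=79674-3841=75833; balance=498851-75833=423018
22. interest=⌊423018·77/10000⌋=3257; principal=79674-3257=76417; balance=423018-76417=346601
23. interest=⌊346601·77/10000⌋=2668; principal=79674-2668=77006; balance=346601-77006=269595
24. interest=⌊269595·77/10000⌋=2075; principal=79674-2075=77599; balance=269595-77599=191996
25. interest=⌊191996·77/10000⌋=1478; principal=79674-1478=78196; balance=191996-78196=113800
26. interest=⌊113800·77/10000⌋=876; principal=79674-876=78798; balance=113800-78798=35002
27. interest=⌊35002·77/10000⌋=269; principal=min(79674-269,35002)=35002; balance=35002-35002=0

1 14626 65048 1834475
2 14125 65549 1768926
3 13620 66054 1702872
4 13112 66562 1636310
5 12599 67075 1569235
6 12083 67591 1501644
7 11562 68112 1433532
8 11038 68636 1364896
9 10509 69165 1295731
10 9977 69697 1226034
11 9440 70234 1155800
12 8899 70775 1085025
13 8354 71320 1013705
14 7805 71869 941836
15 7252 72422 869414
16 6694 72980 796434
17 6132 73542 722892
18 5566 74108 648784
19 4995 74679 574105
20 4420 75254 498851
21 3841 75833 423018
22 3257 76417 346601
23 2668 77006 269595
24 2075 77599 191996
25 1478 78196 113800
26 876 78798 35002
27 269 35002 0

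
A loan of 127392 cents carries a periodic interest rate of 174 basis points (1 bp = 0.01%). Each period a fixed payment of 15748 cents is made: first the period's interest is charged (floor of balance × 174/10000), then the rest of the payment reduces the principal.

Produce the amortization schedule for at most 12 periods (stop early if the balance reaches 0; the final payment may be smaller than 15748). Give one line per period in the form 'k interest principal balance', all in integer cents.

1. interest=⌊127392·174/10000⌋=2216; principal=15748-2216=13532; balance=127392-13532=113860
2. interest=⌊113860·174/10000⌋=1981; principal=15748-1981=13767; balance=113860-13767=100093
3. interest=⌊100093·174/10000⌋=1741; principal=15748-1741=14007; balance=100093-14007=86086
4. interest=⌊86086·174/10000⌋=1497; principal=15748-1497=14251; balance=86086-14251=71835
5. interest=⌊71835·174/10000⌋=1249; principal=15748-1249=14499; balance=71835-14499=57336
6. interest=⌊57336·174/10000⌋=997; principal=15748-997=14751; balance=57336-14751=42585
7. interest=⌊42585·174/10000⌋=740; principal=15748-740=15008; balance=42585-15008=27577
8. interest=⌊27577·174/10000⌋=479; principal=15748-479=15269; balance=27577-15269=12308
9. interest=⌊12308·174/10000⌋=214; principal=min(15748-214,12308)=12308; balance=12308-12308=0

1 2216 13532 113860
2 1981 13767 100093
3 1741 14007 86086
4 1497 14251 71835
5 1249 14499 57336
6 997 14751 42585
7 740 15008 27577
8 479 15269 12308
9 214 12308 0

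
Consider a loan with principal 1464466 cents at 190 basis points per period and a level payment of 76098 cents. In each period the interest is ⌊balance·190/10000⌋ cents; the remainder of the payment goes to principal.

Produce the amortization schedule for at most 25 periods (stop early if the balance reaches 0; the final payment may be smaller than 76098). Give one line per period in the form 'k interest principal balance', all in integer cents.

1. interest=⌊1464466·190/10000⌋=27824; principal=76098-27824=48274; balance=1464466-48274=1416192
2. interest=⌊1416192·190/10000⌋=26907; principal=76098-26907=49191; balance=1416192-49191=1367001
3. interest=⌊1367001·190/10000⌋=25973; principal=76098-25973=50125; balance=1367001-50125=1316876
4. interest=⌊1316876·190/10000⌋=25020; principal=76098-25020=51078; balance=1316876-51078=1265798
5. interest=⌊1265798·190/10000⌋=24050; principal=76098-24050=52048; balance=1265798-52048=1213750
6. interest=⌊1213750·190/10000⌋=23061; principal=76098-23061=53037; balance=1213750-53037=1160713
7. interest=⌊1160713·190/10000⌋=22053; principal=76098-22053=54045; balance=1160713-54045=1106668
8. interest=⌊1106668·190/10000⌋=21026; principal=76098-21026=55072; balance=1106668-55072=1051596
9. interest=⌊1051596·190/10000⌋=19980; principal=76098-19980=56118; balance=1051596-56118=995478
10. interest=⌊995478·190/10000⌋=18914; principal=76098-18914=57184; balance=995478-57184=938294
11. interest=⌊938294·190/10000⌋=17827; principal=76098-17827=58271; balance=938294-58271=880023
12. interest=⌊880023·190/10000⌋=16720; principal=76098-16720=59378; balance=880023-59378=820645
13. interest=⌊820645·190/10000⌋=15592; principal=76098-15592=60506; balance=820645-60506=760139
14. interest=⌊760139·190/10000⌋=14442; principal=76098-14442=61656; balance=760139-61656=698483
15. interest=⌊698483·190/10000⌋=13271; principal=76098-13271=62827; balance=698483-62827=635656
16. interest=⌊635656·190/10000⌋=12077; principal=76098-12077=64021; balance=635656-64021=571635
17. interest=⌊571635·190/10000⌋=10861; principal=76098-10861=65237; balance=571635-65237=506398
18. interest=⌊506398·190/10000⌋=9621; principal=76098-9621=66477; balance=506398-66477=439921
19. interest=⌊439921·190/10000⌋=8358; principal=76098-8358=67740; balance=439921-67740=372181
20. interest=⌊372181·190/10000⌋=7071; principal=76098-7071=69027; balance=372181-69027=303154
21. interest=⌊303154·190/10000⌋=5759; principal=76098-5759=70339; balance=303154-70339=232815
22. interest=⌊232815·190/10000⌋=4423; principal=76098-4423=71675; balance=232815-71675=161140
23. interest=⌊161140·190/10000⌋=3061; principal=76098-3061=73037; balance=161140-73037=88103
24. interest=⌊88103·190/10000⌋=1673; principal=76098-1673=74425; balance=88103-74425=13678
25. interest=⌊13678·190/10000⌋=259; principal=min(76098-259,13678)=13678; balance=13678-13678=0

1 27824 48274 1416192
2 26907 49191 1367001
3 25973 50125 1316876
4 25020 51078 1265798
5 24050 52048 1213750
6 23061 53037 1160713
7 22053 54045 1106668
8 21026 55072 1051596
9 19980 56118 995478
10 18914 57184 938294
11 17827 58271 880023
12 16720 59378 820645
13 15592 60506 760139
14 14442 61656 698483
15 13271 62827 635656
16 12077 64021 571635
17 10861 65237 506398
18 9621 66477 439921
19 8358 67740 372181
20 7071 69027 303154
21 5759 70339 232815
22 4423 71675 161140
23 3061 73037 88103
24 1673 74425 13678
25 259 13678 0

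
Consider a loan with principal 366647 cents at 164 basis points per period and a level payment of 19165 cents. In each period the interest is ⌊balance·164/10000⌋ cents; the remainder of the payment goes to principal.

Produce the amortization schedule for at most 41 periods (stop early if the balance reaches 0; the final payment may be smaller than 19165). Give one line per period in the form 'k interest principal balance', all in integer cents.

1. interest=⌊366647·164/10000⌋=6013; principal=19165-6013=13152; balance=366647-13152=353495
2. interest=⌊353495·164/10000⌋=5797; principal=19165-5797=13368; balance=353495-13368=340127
3. interest=⌊340127·164/10000⌋=5578; principal=19165-5578=13587; balance=340127-13587=326540
4. interest=⌊326540·164/10000⌋=5355; principal=19165-5355=13810; balance=326540-13810=312730
5. interest=⌊312730·164/10000⌋=5128; principal=19165-5128=14037; balance=312730-14037=298693
6. interest=⌊298693·164/10000⌋=4898; principal=19165-4898=14267; balance=298693-14267=284426
7. interest=⌊284426·164/10000⌋=4664; principal=19165-4664=14501; balance=284426-14501=269925
8. interest=⌊269925·164/10000⌋=4426; principal=19165-4426=14739; balance=269925-14739=255186
9. interest=⌊255186·164/10000⌋=4185; principal=19165-4185=14980; balance=255186-14980=240206
10. interest=⌊240206·164/10000⌋=3939; principal=19165-3939=15226; balance=240206-15226=224980
11. interest=⌊224980·164/10000⌋=3689; principal=19165-3689=15476; balance=224980-15476=209504
12. interest=⌊209504·164/10000⌋=3435; principal=19165-3435=15730; balance=209504-15730=193774
13. interest=⌊193774·164/10000⌋=3177; principal=19165-3177=15988; balance=193774-15988=177786
14. interest=⌊177786·164/10000⌋=2915; principal=19165-2915=16250; balance=177786-16250=161536
15. interest=⌊161536·164/10000⌋=2649; principal=19165-2649=16516; balance=161536-16516=145020
16. interest=⌊145020·164/10000⌋=2378; principal=19165-2378=16787; balance=145020-16787=128233
17. interest=⌊128233·164/10000⌋=2103; principal=19165-2103=17062; balance=128233-17062=111171
18. interest=⌊111171·164/10000⌋=1823; principal=19165-1823=17342; balance=111171-17342=93829
19. interest=⌊93829·164/10000⌋=1538; principal=19165-1538=17627; balance=93829-17627=76202
20. interest=⌊76202·164/10000⌋=1249; principal=19165-1249=17916; balance=76202-17916=58286
21. interest=⌊58286·164/10000⌋=955; principal=19165-955=18210; balance=58286-18210=40076
22. interest=⌊40076·164/10000⌋=657; principal=19165-657=18508; balance=40076-18508=21568
23. interest=⌊21568·164/10000⌋=353; principal=19165-353=18812; balance=21568-18812=2756
24. interest=⌊2756·164/10000⌋=45; principal=min(19165-45,2756)=2756; balance=2756-2756=0

1 6013 13152 353495
2 5797 13368 340127
3 5578 13587 326540
4 5355 13810 312730
5 5128 14037 298693
6 4898 14267 284426
7 4664 14501 269925
8 4426 14739 255186
9 4185 14980 240206
10 3939 15226 224980
11 3689 15476 209504
12 3435 15730 193774
13 3177 15988 177786
14 2915 16250 161536
15 2649 16516 145020
16 2378 16787 128233
17 2103 17062 111171
18 1823 17342 93829
19 1538 17627 76202
20 1249 17916 58286
21 955 18210 40076
22 657 18508 21568
23 353 18812 2756
24 45 2756 0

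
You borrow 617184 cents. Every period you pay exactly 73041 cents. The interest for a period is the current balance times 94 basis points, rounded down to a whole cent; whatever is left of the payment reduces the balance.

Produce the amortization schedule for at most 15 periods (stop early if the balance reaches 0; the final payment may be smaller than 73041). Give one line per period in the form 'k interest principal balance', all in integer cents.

1 5801 67240 549944
2 5169 67872 482072
3 4531 68510 413562
4 3887 69154 344408
5 3237 69804 274604
6 2581 70460 204144
7 1918 71123 133021
8 1250 71791 61230
9 575 61230 0

1. interest=⌊617184·94/10000⌋=5801; principal=73041-5801=67240; balance=617184-67240=549944
2. interest=⌊549944·94/10000⌋=5169; principal=73041-5169=67872; balance=549944-67872=482072
3. interest=⌊482072·94/10000⌋=4531; principal=73041-4531=68510; balance=482072-68510=413562
4. interest=⌊413562·94/10000⌋=3887; principal=73041-3887=69154; balance=413562-69154=344408
5. interest=⌊344408·94/10000⌋=3237; principal=73041-3237=69804; balance=344408-69804=274604
6. interest=⌊274604·94/10000⌋=2581; principal=73041-2581=70460; balance=274604-70460=204144
7. interest=⌊204144·94/10000⌋=1918; principal=73041-1918=71123; balance=204144-71123=133021
8. interest=⌊133021·94/10000⌋=1250; principal=73041-1250=71791; balance=133021-71791=61230
9. interest=⌊61230·94/10000⌋=575; principal=min(73041-575,61230)=61230; balance=61230-61230=0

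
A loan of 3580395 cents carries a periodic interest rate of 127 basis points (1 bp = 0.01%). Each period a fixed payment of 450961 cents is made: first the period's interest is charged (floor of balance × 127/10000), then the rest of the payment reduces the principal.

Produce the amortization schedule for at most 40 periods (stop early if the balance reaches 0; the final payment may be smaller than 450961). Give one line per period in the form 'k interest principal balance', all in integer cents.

1 45471 405490 3174905
2 40321 410640 2764265
3 35106 415855 2348410
4 29824 421137 1927273
5 24476 426485 1500788
6 19060 431901 1068887
7 13574 437387 631500
8 8020 442941 188559
9 2394 188559 0

1. interest=⌊3580395·127/10000⌋=45471; principal=450961-45471=405490; balance=3580395-405490=3174905
2. interest=⌊3174905·127/10000⌋=40321; principal=450961-40321=410640; balance=3174905-410640=2764265
3. interest=⌊2764265·127/10000⌋=35106; principal=450961-35106=415855; balance=2764265-415855=2348410
4. interest=⌊2348410·127/10000⌋=29824; principal=450961-29824=421137; balance=2348410-421137=1927273
5. interest=⌊1927273·127/10000⌋=24476; principal=450961-24476=426485; balance=1927273-426485=1500788
6. interest=⌊1500788·127/10000⌋=19060; principal=450961-19060=431901; balance=1500788-431901=1068887
7. interest=⌊1068887·127/10000⌋=13574; principal=450961-13574=437387; balance=1068887-437387=631500
8. interest=⌊631500·127/10000⌋=8020; principal=450961-8020=442941; balance=631500-442941=188559
9. interest=⌊188559·127/10000⌋=2394; principal=min(450961-2394,188559)=188559; balance=188559-188559=0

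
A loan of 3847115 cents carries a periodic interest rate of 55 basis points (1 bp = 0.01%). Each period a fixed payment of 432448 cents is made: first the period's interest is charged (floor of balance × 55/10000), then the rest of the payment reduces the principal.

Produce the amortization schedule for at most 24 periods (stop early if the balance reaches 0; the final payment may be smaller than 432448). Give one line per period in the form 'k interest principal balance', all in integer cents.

1. interest=⌊3847115·55/10000⌋=21159; principal=432448-21159=411289; balance=3847115-411289=3435826
2. interest=⌊3435826·55/10000⌋=18897; principal=432448-18897=413551; balance=3435826-413551=3022275
3. interest=⌊3022275·55/10000⌋=16622; principal=432448-16622=415826; balance=3022275-415826=2606449
4. interest=⌊2606449·55/10000⌋=14335; principal=432448-14335=418113; balance=2606449-418113=2188336
5. interest=⌊2188336·55/10000⌋=12035; principal=432448-12035=420413; balance=2188336-420413=1767923
6. interest=⌊1767923·55/10000⌋=9723; principal=432448-9723=422725; balance=1767923-422725=1345198
7. interest=⌊1345198·55/10000⌋=7398; principal=432448-7398=425050; balance=1345198-425050=920148
8. interest=⌊920148·55/10000⌋=5060; principal=432448-5060=427388; balance=920148-427388=492760
9. interest=⌊492760·55/10000⌋=2710; principal=432448-2710=429738; balance=492760-429738=63022
10. interest=⌊63022·55/10000⌋=346; principal=min(432448-346,63022)=63022; balance=63022-63022=0

1 21159 411289 3435826
2 18897 413551 3022275
3 16622 415826 2606449
4 14335 418113 2188336
5 12035 420413 1767923
6 9723 422725 1345198
7 7398 425050 920148
8 5060 427388 492760
9 2710 429738 63022
10 346 63022 0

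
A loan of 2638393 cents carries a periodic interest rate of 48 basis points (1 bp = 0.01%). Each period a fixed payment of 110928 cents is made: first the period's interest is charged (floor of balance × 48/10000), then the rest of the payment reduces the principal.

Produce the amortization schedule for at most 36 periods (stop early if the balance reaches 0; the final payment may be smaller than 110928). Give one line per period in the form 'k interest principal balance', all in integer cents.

1. interest=⌊2638393·48/10000⌋=12664; principal=110928-12664=98264; balance=2638393-98264=2540129
2. interest=⌊2540129·48/10000⌋=12192; principal=110928-12192=98736; balance=2540129-98736=2441393
3. interest=⌊2441393·48/10000⌋=11718; principal=110928-11718=99210; balance=2441393-99210=2342183
4. interest=⌊2342183·48/10000⌋=11242; principal=110928-11242=99686; balance=2342183-99686=2242497
5. interest=⌊2242497·48/10000⌋=10763; principal=110928-10763=100165; balance=2242497-100165=2142332
6. interest=⌊2142332·48/10000⌋=10283; principal=110928-10283=100645; balance=2142332-100645=2041687
7. interest=⌊2041687·48/10000⌋=9800; principal=110928-9800=101128; balance=2041687-101128=1940559
8. interest=⌊1940559·48/10000⌋=9314; principal=110928-9314=101614; balance=1940559-101614=1838945
9. interest=⌊1838945·48/10000⌋=8826; principal=110928-8826=102102; balance=1838945-102102=1736843
10. interest=⌊1736843·48/10000⌋=8336; principal=110928-8336=102592; balance=1736843-102592=1634251
11. interest=⌊1634251·48/10000⌋=7844; principal=110928-7844=103084; balance=1634251-103084=1531167
12. interest=⌊1531167·48/10000⌋=7349; principal=110928-7349=103579; balance=1531167-103579=1427588
13. interest=⌊1427588·48/10000⌋=6852; principal=110928-6852=104076; balance=1427588-104076=1323512
14. interest=⌊1323512·48/10000⌋=6352; principal=110928-6352=104576; balance=1323512-104576=1218936
15. interest=⌊1218936·48/10000⌋=5850; principal=110928-5850=105078; balance=1218936-105078=1113858
16. interest=⌊1113858·48/10000⌋=5346; principal=110928-5346=105582; balance=1113858-105582=1008276
17. interest=⌊1008276·48/10000⌋=4839; principal=110928-4839=106089; balance=1008276-106089=902187
18. interest=⌊902187·48/10000⌋=4330; principal=110928-4330=106598; balance=902187-106598=795589
19. interest=⌊795589·48/10000⌋=3818; principal=110928-3818=107110; balance=795589-107110=688479
20. interest=⌊688479·48/10000⌋=3304; principal=110928-3304=107624; balance=688479-107624=580855
21. interest=⌊580855·48/10000⌋=2788; principal=110928-2788=108140; balance=580855-108140=472715
22. interest=⌊472715·48/10000⌋=2269; principal=110928-2269=108659; balance=472715-108659=364056
23. interest=⌊364056·48/10000⌋=1747; principal=110928-1747=109181; balance=364056-109181=254875
24. interest=⌊254875·48/10000⌋=1223; principal=110928-1223=109705; balance=254875-109705=145170
25. interest=⌊145170·48/10000⌋=696; principal=110928-696=110232; balance=145170-110232=34938
26. interest=⌊34938·48/10000⌋=167; principal=min(110928-167,34938)=34938; balance=34938-34938=0

1 12664 98264 2540129
2 12192 98736 2441393
3 11718 99210 2342183
4 11242 99686 2242497
5 10763 100165 2142332
6 10283 100645 2041687
7 9800 101128 1940559
8 9314 101614 1838945
9 8826 102102 1736843
10 8336 102592 1634251
11 7844 103084 1531167
12 7349 103579 1427588
13 6852 104076 1323512
14 6352 104576 1218936
15 5850 105078 1113858
16 5346 105582 1008276
17 4839 106089 902187
18 4330 106598 795589
19 3818 107110 688479
20 3304 107624 580855
21 2788 108140 472715
22 2269 108659 364056
23 1747 109181 254875
24 1223 109705 145170
25 696 110232 34938
26 167 34938 0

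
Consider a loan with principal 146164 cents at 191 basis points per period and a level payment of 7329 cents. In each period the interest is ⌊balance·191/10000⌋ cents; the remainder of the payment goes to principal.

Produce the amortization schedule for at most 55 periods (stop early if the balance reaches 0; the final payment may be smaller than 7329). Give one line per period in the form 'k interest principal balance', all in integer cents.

1. interest=⌊146164·191/10000⌋=2791; principal=7329-2791=4538; balance=146164-4538=141626
2. interest=⌊141626·191/10000⌋=2705; principal=7329-2705=4624; balance=141626-4624=137002
3. interest=⌊137002·191/10000⌋=2616; principal=7329-2616=4713; balance=137002-4713=132289
4. interest=⌊132289·191/10000⌋=2526; principal=7329-2526=4803; balance=132289-4803=127486
5. interest=⌊127486·191/10000⌋=2434; principal=7329-2434=4895; balance=127486-4895=122591
6. interest=⌊122591·191/10000⌋=2341; principal=7329-2341=4988; balance=122591-4988=117603
7. interest=⌊117603·191/10000⌋=2246; principal=7329-2246=5083; balance=117603-5083=112520
8. interest=⌊112520·191/10000⌋=2149; principal=7329-2149=5180; balance=112520-5180=107340
9. interest=⌊107340·191/10000⌋=2050; principal=7329-2050=5279; balance=107340-5279=102061
10. interest=⌊102061·191/10000⌋=1949; principal=7329-1949=5380; balance=102061-5380=96681
11. interest=⌊96681·191/10000⌋=1846; principal=7329-1846=5483; balance=96681-5483=91198
12. interest=⌊91198·191/10000⌋=1741; principal=7329-1741=5588; balance=91198-5588=85610
13. interest=⌊85610·191/10000⌋=1635; principal=7329-1635=5694; balance=85610-5694=79916
14. interest=⌊79916·191/10000⌋=1526; principal=7329-1526=5803; balance=79916-5803=74113
15. interest=⌊74113·191/10000⌋=1415; principal=7329-1415=5914; balance=74113-5914=68199
16. interest=⌊68199·191/10000⌋=1302; principal=7329-1302=6027; balance=68199-6027=62172
17. interest=⌊62172·191/10000⌋=1187; principal=7329-1187=6142; balance=62172-6142=56030
18. interest=⌊56030·191/10000⌋=1070; principal=7329-1070=6259; balance=56030-6259=49771
19. interest=⌊49771·191/10000⌋=950; principal=7329-950=6379; balance=49771-6379=43392
20. interest=⌊43392·191/10000⌋=828; principal=7329-828=6501; balance=43392-6501=36891
21. interest=⌊36891·191/10000⌋=704; principal=7329-704=6625; balance=36891-6625=30266
22. interest=⌊30266·191/10000⌋=578; principal=7329-578=6751; balance=30266-6751=23515
23. interest=⌊23515·191/10000⌋=449; principal=7329-449=6880; balance=23515-6880=16635
24. interest=⌊16635·191/10000⌋=317; principal=7329-317=7012; balance=16635-7012=9623
25. interest=⌊9623·191/10000⌋=183; principal=7329-183=7146; balance=9623-7146=2477
26. interest=⌊2477·191/10000⌋=47; principal=min(7329-47,2477)=2477; balance=2477-2477=0

1 2791 4538 141626
2 2705 4624 137002
3 2616 4713 132289
4 2526 4803 127486
5 2434 4895 122591
6 2341 4988 117603
7 2246 5083 112520
8 2149 5180 107340
9 2050 5279 102061
10 1949 5380 96681
11 1846 5483 91198
12 1741 5588 85610
13 1635 5694 79916
14 1526 5803 74113
15 1415 5914 68199
16 1302 6027 62172
17 1187 6142 56030
18 1070 6259 49771
19 950 6379 43392
20 828 6501 36891
21 704 6625 30266
22 578 6751 23515
23 449 6880 16635
24 317 7012 9623
25 183 7146 2477
26 47 2477 0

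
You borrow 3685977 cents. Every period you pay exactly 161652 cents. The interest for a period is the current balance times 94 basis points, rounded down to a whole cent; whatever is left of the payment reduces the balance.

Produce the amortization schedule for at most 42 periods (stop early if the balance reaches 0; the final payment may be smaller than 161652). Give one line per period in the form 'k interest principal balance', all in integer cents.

1 34648 127004 3558973
2 33454 128198 3430775
3 32249 129403 3301372
4 31032 130620 3170752
5 29805 131847 3038905
6 28565 133087 2905818
7 27314 134338 2771480
8 26051 135601 2635879
9 24777 136875 2499004
10 23490 138162 2360842
11 22191 139461 2221381
12 20880 140772 2080609
13 19557 142095 1938514
14 18222 143430 1795084
15 16873 144779 1650305
16 15512 146140 1504165
17 14139 147513 1356652
18 12752 148900 1207752
19 11352 150300 1057452
20 9940 151712 905740
21 8513 153139 752601
22 7074 154578 598023
23 5621 156031 441992
24 4154 157498 284494
25 2674 158978 125516
26 1179 125516 0

1. interest=⌊3685977·94/10000⌋=34648; principal=161652-34648=127004; balance=3685977-127004=3558973
2. interest=⌊3558973·94/10000⌋=33454; principal=161652-33454=128198; balance=3558973-128198=3430775
3. interest=⌊3430775·94/10000⌋=32249; principal=161652-32249=129403; balance=3430775-129403=3301372
4. interest=⌊3301372·94/10000⌋=31032; principal=161652-31032=130620; balance=3301372-130620=3170752
5. interest=⌊3170752·94/10000⌋=29805; principal=161652-29805=131847; balance=3170752-131847=3038905
6. interest=⌊3038905·94/10000⌋=28565; principal=161652-28565=133087; balance=3038905-133087=2905818
7. interest=⌊2905818·94/10000⌋=27314; principal=161652-27314=134338; balance=2905818-134338=2771480
8. interest=⌊2771480·94/10000⌋=26051; principal=161652-26051=135601; balance=2771480-135601=2635879
9. interest=⌊2635879·94/10000⌋=24777; principal=161652-24777=136875; balance=2635879-136875=2499004
10. interest=⌊2499004·94/10000⌋=23490; principal=161652-23490=138162; balance=2499004-138162=2360842
11. interest=⌊2360842·94/10000⌋=22191; principal=161652-22191=139461; balance=2360842-139461=2221381
12. interest=⌊2221381·94/10000⌋=20880; principal=161652-20880=140772; balance=2221381-140772=2080609
13. interest=⌊2080609·94/10000⌋=19557; principal=161652-19557=142095; balance=2080609-142095=1938514
14. interest=⌊1938514·94/10000⌋=18222; principal=161652-18222=143430; balance=1938514-143430=1795084
15. interest=⌊1795084·94/10000⌋=16873; principal=161652-16873=144779; balance=1795084-144779=1650305
16. interest=⌊1650305·94/10000⌋=15512; principal=161652-15512=146140; balance=1650305-146140=1504165
17. interest=⌊1504165·94/10000⌋=14139; principal=161652-14139=147513; balance=1504165-147513=1356652
18. interest=⌊1356652·94/10000⌋=12752; principal=161652-12752=148900; balance=1356652-148900=1207752
19. interest=⌊1207752·94/10000⌋=11352; principal=161652-11352=150300; balance=1207752-150300=1057452
20. interest=⌊1057452·94/10000⌋=9940; principal=161652-9940=151712; balance=1057452-151712=905740
21. interest=⌊905740·94/10000⌋=8513; principal=161652-8513=153139; balance=905740-153139=752601
22. interest=⌊752601·94/10000⌋=7074; principal=161652-7074=154578; balance=752601-154578=598023
23. interest=⌊598023·94/10000⌋=5621; principal=161652-5621=156031; balance=598023-156031=441992
24. interest=⌊441992·94/10000⌋=4154; principal=161652-4154=157498; balance=441992-157498=284494
25. interest=⌊284494·94/10000⌋=2674; principal=161652-2674=158978; balance=284494-158978=125516
26. interest=⌊125516·94/10000⌋=1179; principal=min(161652-1179,125516)=125516; balance=125516-125516=0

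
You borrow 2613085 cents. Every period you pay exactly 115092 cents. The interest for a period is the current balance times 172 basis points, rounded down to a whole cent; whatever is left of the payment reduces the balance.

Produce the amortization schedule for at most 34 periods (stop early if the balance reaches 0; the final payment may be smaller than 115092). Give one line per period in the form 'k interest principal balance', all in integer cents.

1. interest=⌊2613085·172/10000⌋=44945; principal=115092-44945=70147; balance=2613085-70147=2542938
2. interest=⌊2542938·172/10000⌋=43738; principal=115092-43738=71354; balance=2542938-71354=2471584
3. interest=⌊2471584·172/10000⌋=42511; principal=115092-42511=72581; balance=2471584-72581=2399003
4. interest=⌊2399003·172/10000⌋=41262; principal=115092-41262=73830; balance=2399003-73830=2325173
5. interest=⌊2325173·172/10000⌋=39992; principal=115092-39992=75100; balance=2325173-75100=2250073
6. interest=⌊2250073·172/10000⌋=38701; principal=115092-38701=76391; balance=2250073-76391=2173682
7. interest=⌊2173682·172/10000⌋=37387; principal=115092-37387=77705; balance=2173682-77705=2095977
8. interest=⌊2095977·172/10000⌋=36050; principal=115092-36050=79042; balance=2095977-79042=2016935
9. interest=⌊2016935·172/10000⌋=34691; principal=115092-34691=80401; balance=2016935-80401=1936534
10. interest=⌊1936534·172/10000⌋=33308; principal=115092-33308=81784; balance=1936534-81784=1854750
11. interest=⌊1854750·172/10000⌋=31901; principal=115092-31901=83191; balance=1854750-83191=1771559
12. interest=⌊1771559·172/10000⌋=30470; principal=115092-30470=84622; balance=1771559-84622=1686937
13. interest=⌊1686937·172/10000⌋=29015; principal=115092-29015=86077; balance=1686937-86077=1600860
14. interest=⌊1600860·172/10000⌋=27534; principal=115092-27534=87558; balance=1600860-87558=1513302
15. interest=⌊1513302·172/10000⌋=26028; principal=115092-26028=89064; balance=1513302-89064=1424238
16. interest=⌊1424238·172/10000⌋=24496; principal=115092-24496=90596; balance=1424238-90596=1333642
17. interest=⌊1333642·172/10000⌋=22938; principal=115092-22938=92154; balance=1333642-92154=1241488
18. interest=⌊1241488·172/10000⌋=21353; principal=115092-21353=93739; balance=1241488-93739=1147749
19. interest=⌊1147749·172/10000⌋=19741; principal=115092-19741=95351; balance=1147749-95351=1052398
20. interest=⌊1052398·172/10000⌋=18101; principal=115092-18101=96991; balance=1052398-96991=955407
21. interest=⌊955407·172/10000⌋=16433; principal=115092-16433=98659; balance=955407-98659=856748
22. interest=⌊856748·172/10000⌋=14736; principal=115092-14736=100356; balance=856748-100356=756392
23. interest=⌊756392·172/10000⌋=13009; principal=115092-13009=102083; balance=756392-102083=654309
24. interest=⌊654309·172/10000⌋=11254; principal=115092-11254=103838; balance=654309-103838=550471
25. interest=⌊550471·172/10000⌋=9468; principal=115092-9468=105624; balance=550471-105624=444847
26. interest=⌊444847·172/10000⌋=7651; principal=115092-7651=107441; balance=444847-107441=337406
27. interest=⌊337406·172/10000⌋=5803; principal=115092-5803=109289; balance=337406-109289=228117
28. interest=⌊228117·172/10000⌋=3923; principal=115092-3923=111169; balance=228117-111169=116948
29. interest=⌊116948·172/10000⌋=2011; principal=115092-2011=113081; balance=116948-113081=3867
30. interest=⌊3867·172/10000⌋=66; principal=min(115092-66,3867)=3867; balance=3867-3867=0

1 44945 70147 2542938
2 43738 71354 2471584
3 42511 72581 2399003
4 41262 73830 2325173
5 39992 75100 2250073
6 38701 76391 2173682
7 37387 77705 2095977
8 36050 79042 2016935
9 34691 80401 1936534
10 33308 81784 1854750
11 31901 83191 1771559
12 30470 84622 1686937
13 29015 86077 1600860
14 27534 87558 1513302
15 26028 89064 1424238
16 24496 90596 1333642
17 22938 92154 1241488
18 21353 93739 1147749
19 19741 95351 1052398
20 18101 96991 955407
21 16433 98659 856748
22 14736 100356 756392
23 13009 102083 654309
24 11254 103838 550471
25 9468 105624 444847
26 7651 107441 337406
27 5803 109289 228117
28 3923 111169 116948
29 2011 113081 3867
30 66 3867 0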